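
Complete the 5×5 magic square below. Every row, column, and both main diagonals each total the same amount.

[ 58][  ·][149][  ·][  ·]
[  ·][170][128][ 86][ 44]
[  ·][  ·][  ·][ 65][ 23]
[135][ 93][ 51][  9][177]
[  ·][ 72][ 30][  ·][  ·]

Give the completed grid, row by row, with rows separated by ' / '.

58 16 149 142 100 / 37 170 128 86 44 / 156 114 107 65 23 / 135 93 51 9 177 / 79 72 30 163 121

Row 4 is already complete: 135 + 93 + 51 + 9 + 177 = 465, so that is the magic constant.
Using row 2: 170 + 128 + 86 + 44 + ? → (2,1) = 465 − 428 = 37.
Using column 3: 149 + 128 + 51 + 30 + ? → (3,3) = 465 − 358 = 107.
Main diagonal: 58 + 170 + 107 + 9 + ? = 465, so (5,5) = 121.
Column 5: 44 + 23 + 177 + 121 + ? = 465, so (1,5) = 100.
From anti-diagonal, 465 − (100 + 86 + 107 + 93) gives (5,1) = 79.
The remaining cell in row 5 is (5,4) = 465 − 302 = 163.
From column 1, 465 − (58 + 37 + 135 + 79) gives (3,1) = 156.
Column 4: 86 + 65 + 9 + 163 + ? = 465, so (1,4) = 142.
Using row 1: 58 + 149 + 142 + 100 + ? → (1,2) = 465 − 449 = 16.
From row 3, 465 − (156 + 107 + 65 + 23) gives (3,2) = 114.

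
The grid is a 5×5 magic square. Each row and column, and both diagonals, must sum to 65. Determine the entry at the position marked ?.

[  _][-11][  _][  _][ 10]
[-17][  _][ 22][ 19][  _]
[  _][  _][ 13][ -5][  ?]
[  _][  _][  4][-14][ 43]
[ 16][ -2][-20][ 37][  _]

-23

The remaining cell in row 5 is (5,5) = 65 − 31 = 34.
Using column 3: 22 + 13 + 4 + (-20) + ? → (1,3) = 65 − 19 = 46.
Using column 4: 19 + (-5) + (-14) + 37 + ? → (1,4) = 65 − 37 = 28.
The remaining cell in anti-diagonal is (4,2) = 65 − 58 = 7.
Row 1 must total 65; the given cells sum to 73, so (1,1) = -8.
Row 4 must total 65; the given cells sum to 40, so (4,1) = 25.
Using column 1: -8 + (-17) + 25 + 16 + ? → (3,1) = 65 − 16 = 49.
The remaining cell in main diagonal is (2,2) = 65 − 25 = 40.
Row 2 must total 65; the given cells sum to 64, so (2,5) = 1.
Column 2 needs 65; the known cells sum to 34, so (3,2) = 31.
Column 5: 10 + 1 + 43 + 34 + ? = 65, so (3,5) = -23.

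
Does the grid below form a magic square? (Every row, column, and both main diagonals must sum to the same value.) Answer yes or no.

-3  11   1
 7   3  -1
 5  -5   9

Row 1: -3 + 11 + 1 = 9.
Row 2: 7 + 3 + (-1) = 9.
Row 3: 5 + (-5) + 9 = 9.
Column 1: -3 + 7 + 5 = 9.
Column 2: 11 + 3 + (-5) = 9.
Column 3: 1 + (-1) + 9 = 9.
Main diagonal: -3 + 3 + 9 = 9.
Anti-diagonal: 1 + 3 + 5 = 9.
All lines sum to 9.

Yes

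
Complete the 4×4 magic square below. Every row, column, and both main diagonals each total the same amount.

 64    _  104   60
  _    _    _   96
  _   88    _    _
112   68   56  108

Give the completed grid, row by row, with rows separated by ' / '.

Row 4 is already complete: 112 + 68 + 56 + 108 = 344, so that is the magic constant.
Row 1: 64 + 104 + 60 + ? = 344, so (1,2) = 116.
The remaining cell in column 2 is (2,2) = 344 − 272 = 72.
Column 4: 60 + 96 + 108 + ? = 344, so (3,4) = 80.
From main diagonal, 344 − (64 + 72 + 108) gives (3,3) = 100.
Anti-diagonal: 60 + 88 + 112 + ? = 344, so (2,3) = 84.
Row 2 must total 344; the given cells sum to 252, so (2,1) = 92.
Row 3 must total 344; the given cells sum to 268, so (3,1) = 76.

64 116 104 60 / 92 72 84 96 / 76 88 100 80 / 112 68 56 108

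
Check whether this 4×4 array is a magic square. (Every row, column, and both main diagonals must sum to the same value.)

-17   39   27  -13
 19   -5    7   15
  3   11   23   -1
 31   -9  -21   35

Row 1: -17 + 39 + 27 + (-13) = 36.
Row 2: 19 + (-5) + 7 + 15 = 36.
Row 3: 3 + 11 + 23 + (-1) = 36.
Row 4: 31 + (-9) + (-21) + 35 = 36.
Column 1: -17 + 19 + 3 + 31 = 36.
Column 2: 39 + (-5) + 11 + (-9) = 36.
Column 3: 27 + 7 + 23 + (-21) = 36.
Column 4: -13 + 15 + (-1) + 35 = 36.
Main diagonal: -17 + (-5) + 23 + 35 = 36.
Anti-diagonal: -13 + 7 + 11 + 31 = 36.
All lines sum to 36.

Yes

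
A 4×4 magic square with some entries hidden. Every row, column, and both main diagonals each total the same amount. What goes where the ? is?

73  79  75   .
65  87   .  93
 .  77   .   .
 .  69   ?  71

89

Column 2 is complete and sums to 312; that is the magic constant.
Row 1 must total 312; the given cells sum to 227, so (1,4) = 85.
Row 2 needs 312; the known cells sum to 245, so (2,3) = 67.
Column 4 must total 312; the given cells sum to 249, so (3,4) = 63.
From main diagonal, 312 − (73 + 87 + 71) gives (3,3) = 81.
Anti-diagonal needs 312; the known cells sum to 229, so (4,1) = 83.
Row 3 needs 312; the known cells sum to 221, so (3,1) = 91.
From row 4, 312 − (83 + 69 + 71) gives (4,3) = 89.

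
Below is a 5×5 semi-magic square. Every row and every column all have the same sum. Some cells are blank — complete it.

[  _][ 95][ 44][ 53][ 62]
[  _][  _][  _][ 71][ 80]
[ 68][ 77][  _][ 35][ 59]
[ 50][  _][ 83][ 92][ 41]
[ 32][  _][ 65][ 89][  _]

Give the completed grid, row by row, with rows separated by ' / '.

Column 4 is already complete: 53 + 71 + 35 + 92 + 89 = 340, so that is the magic constant.
Row 1: 95 + 44 + 53 + 62 + ? = 340, so (1,1) = 86.
Row 3: 68 + 77 + 35 + 59 + ? = 340, so (3,3) = 101.
Row 4: 50 + 83 + 92 + 41 + ? = 340, so (4,2) = 74.
Column 1 must total 340; the given cells sum to 236, so (2,1) = 104.
The remaining cell in column 3 is (2,3) = 340 − 293 = 47.
Column 5 needs 340; the known cells sum to 242, so (5,5) = 98.
The remaining cell in row 2 is (2,2) = 340 − 302 = 38.
Row 5: 32 + 65 + 89 + 98 + ? = 340, so (5,2) = 56.

86 95 44 53 62 / 104 38 47 71 80 / 68 77 101 35 59 / 50 74 83 92 41 / 32 56 65 89 98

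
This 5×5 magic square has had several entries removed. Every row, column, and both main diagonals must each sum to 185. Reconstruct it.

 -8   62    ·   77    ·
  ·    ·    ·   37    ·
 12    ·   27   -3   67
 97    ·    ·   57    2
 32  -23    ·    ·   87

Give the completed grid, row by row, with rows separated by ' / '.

Row 3 needs 185; the known cells sum to 103, so (3,2) = 82.
Using column 1: -8 + 12 + 97 + 32 + ? → (2,1) = 185 − 133 = 52.
From column 4, 185 − (77 + 37 + (-3) + 57) gives (5,4) = 17.
Main diagonal needs 185; the known cells sum to 163, so (2,2) = 22.
Row 5: 32 + (-23) + 17 + 87 + ? = 185, so (5,3) = 72.
Column 2: 62 + 22 + 82 + (-23) + ? = 185, so (4,2) = 42.
Using anti-diagonal: 37 + 27 + 42 + 32 + ? → (1,5) = 185 − 138 = 47.
Using row 1: -8 + 62 + 77 + 47 + ? → (1,3) = 185 − 178 = 7.
Row 4: 97 + 42 + 57 + 2 + ? = 185, so (4,3) = -13.
Using column 3: 7 + 27 + (-13) + 72 + ? → (2,3) = 185 − 93 = 92.
Column 5 needs 185; the known cells sum to 203, so (2,5) = -18.

-8 62 7 77 47 / 52 22 92 37 -18 / 12 82 27 -3 67 / 97 42 -13 57 2 / 32 -23 72 17 87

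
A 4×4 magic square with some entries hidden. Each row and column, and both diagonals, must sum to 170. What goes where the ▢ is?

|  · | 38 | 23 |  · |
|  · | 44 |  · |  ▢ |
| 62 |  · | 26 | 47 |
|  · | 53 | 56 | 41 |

32

From row 3, 170 − (62 + 26 + 47) gives (3,2) = 35.
From row 4, 170 − (53 + 56 + 41) gives (4,1) = 20.
Column 3: 23 + 26 + 56 + ? = 170, so (2,3) = 65.
Main diagonal needs 170; the known cells sum to 111, so (1,1) = 59.
Using anti-diagonal: 65 + 35 + 20 + ? → (1,4) = 170 − 120 = 50.
Column 1 needs 170; the known cells sum to 141, so (2,1) = 29.
Column 4 must total 170; the given cells sum to 138, so (2,4) = 32.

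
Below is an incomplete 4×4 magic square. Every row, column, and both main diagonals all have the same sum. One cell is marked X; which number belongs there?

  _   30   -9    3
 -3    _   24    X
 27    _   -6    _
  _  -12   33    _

Column 3 is complete and sums to 42; that is the magic constant.
The remaining cell in row 1 is (1,1) = 42 − 24 = 18.
The remaining cell in column 1 is (4,1) = 42 − 42 = 0.
The remaining cell in anti-diagonal is (3,2) = 42 − 27 = 15.
From row 3, 42 − (27 + 15 + (-6)) gives (3,4) = 6.
Row 4 needs 42; the known cells sum to 21, so (4,4) = 21.
The remaining cell in column 2 is (2,2) = 42 − 33 = 9.
Using column 4: 3 + 6 + 21 + ? → (2,4) = 42 − 30 = 12.

12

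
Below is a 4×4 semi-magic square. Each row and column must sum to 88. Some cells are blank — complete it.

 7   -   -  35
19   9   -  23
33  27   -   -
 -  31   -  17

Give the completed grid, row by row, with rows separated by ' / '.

From row 2, 88 − (19 + 9 + 23) gives (2,3) = 37.
The remaining cell in column 1 is (4,1) = 88 − 59 = 29.
The remaining cell in column 2 is (1,2) = 88 − 67 = 21.
Column 4 must total 88; the given cells sum to 75, so (3,4) = 13.
Row 1 needs 88; the known cells sum to 63, so (1,3) = 25.
The remaining cell in row 3 is (3,3) = 88 − 73 = 15.
The remaining cell in row 4 is (4,3) = 88 − 77 = 11.

7 21 25 35 / 19 9 37 23 / 33 27 15 13 / 29 31 11 17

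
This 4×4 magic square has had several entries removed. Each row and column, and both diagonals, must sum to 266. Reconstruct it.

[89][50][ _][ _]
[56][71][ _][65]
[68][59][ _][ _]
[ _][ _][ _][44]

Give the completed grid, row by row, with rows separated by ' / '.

The remaining cell in row 2 is (2,3) = 266 − 192 = 74.
From column 1, 266 − (89 + 56 + 68) gives (4,1) = 53.
From column 2, 266 − (50 + 71 + 59) gives (4,2) = 86.
Main diagonal: 89 + 71 + 44 + ? = 266, so (3,3) = 62.
Anti-diagonal must total 266; the given cells sum to 186, so (1,4) = 80.
The remaining cell in row 1 is (1,3) = 266 − 219 = 47.
Using row 3: 68 + 59 + 62 + ? → (3,4) = 266 − 189 = 77.
The remaining cell in row 4 is (4,3) = 266 − 183 = 83.

89 50 47 80 / 56 71 74 65 / 68 59 62 77 / 53 86 83 44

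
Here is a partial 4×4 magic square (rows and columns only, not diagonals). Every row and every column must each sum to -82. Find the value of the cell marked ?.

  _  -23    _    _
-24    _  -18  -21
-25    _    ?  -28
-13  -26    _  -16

The remaining cell in row 2 is (2,2) = -82 − (-63) = -19.
Row 4 must total -82; the given cells sum to -55, so (4,3) = -27.
From column 1, -82 − (-24 + (-25) + (-13)) gives (1,1) = -20.
Using column 2: -23 + (-19) + (-26) + ? → (3,2) = -82 − (-68) = -14.
Column 4 must total -82; the given cells sum to -65, so (1,4) = -17.
Row 1: -20 + (-23) + (-17) + ? = -82, so (1,3) = -22.
Using row 3: -25 + (-14) + (-28) + ? → (3,3) = -82 − (-67) = -15.

-15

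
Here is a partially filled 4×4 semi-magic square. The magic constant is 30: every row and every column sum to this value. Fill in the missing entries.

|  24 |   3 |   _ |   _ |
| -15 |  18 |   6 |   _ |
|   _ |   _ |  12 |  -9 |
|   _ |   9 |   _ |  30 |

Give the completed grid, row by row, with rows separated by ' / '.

Row 2: -15 + 18 + 6 + ? = 30, so (2,4) = 21.
Column 2 needs 30; the known cells sum to 30, so (3,2) = 0.
Column 4: 21 + (-9) + 30 + ? = 30, so (1,4) = -12.
The remaining cell in row 1 is (1,3) = 30 − 15 = 15.
Using row 3: 0 + 12 + (-9) + ? → (3,1) = 30 − 3 = 27.
The remaining cell in column 1 is (4,1) = 30 − 36 = -6.
The remaining cell in column 3 is (4,3) = 30 − 33 = -3.

24 3 15 -12 / -15 18 6 21 / 27 0 12 -9 / -6 9 -3 30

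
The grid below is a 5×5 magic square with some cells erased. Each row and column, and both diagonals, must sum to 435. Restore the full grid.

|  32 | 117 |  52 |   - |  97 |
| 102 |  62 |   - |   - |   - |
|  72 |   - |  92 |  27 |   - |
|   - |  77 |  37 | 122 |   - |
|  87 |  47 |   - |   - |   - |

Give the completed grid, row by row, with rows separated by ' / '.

32 117 52 137 97 / 102 62 147 82 42 / 72 132 92 27 112 / 142 77 37 122 57 / 87 47 107 67 127

From row 1, 435 − (32 + 117 + 52 + 97) gives (1,4) = 137.
Column 1 needs 435; the known cells sum to 293, so (4,1) = 142.
The remaining cell in column 2 is (3,2) = 435 − 303 = 132.
Using main diagonal: 32 + 62 + 92 + 122 + ? → (5,5) = 435 − 308 = 127.
Anti-diagonal needs 435; the known cells sum to 353, so (2,4) = 82.
Row 3 needs 435; the known cells sum to 323, so (3,5) = 112.
Using row 4: 142 + 77 + 37 + 122 + ? → (4,5) = 435 − 378 = 57.
Column 4: 137 + 82 + 27 + 122 + ? = 435, so (5,4) = 67.
Using column 5: 97 + 112 + 57 + 127 + ? → (2,5) = 435 − 393 = 42.
The remaining cell in row 2 is (2,3) = 435 − 288 = 147.
Using row 5: 87 + 47 + 67 + 127 + ? → (5,3) = 435 − 328 = 107.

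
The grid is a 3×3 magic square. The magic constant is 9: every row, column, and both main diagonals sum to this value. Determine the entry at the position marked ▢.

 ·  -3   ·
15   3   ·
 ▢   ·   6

-6

Row 2 needs 9; the known cells sum to 18, so (2,3) = -9.
Column 2 must total 9; the given cells sum to 0, so (3,2) = 9.
Column 3: -9 + 6 + ? = 9, so (1,3) = 12.
From main diagonal, 9 − (3 + 6) gives (1,1) = 0.
Using anti-diagonal: 12 + 3 + ? → (3,1) = 9 − 15 = -6.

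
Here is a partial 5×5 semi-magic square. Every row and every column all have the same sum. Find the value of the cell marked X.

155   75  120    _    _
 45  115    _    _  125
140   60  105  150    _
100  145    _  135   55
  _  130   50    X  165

Column 2 is complete and sums to 525; that is the magic constant.
Row 3 must total 525; the given cells sum to 455, so (3,5) = 70.
Using row 4: 100 + 145 + 135 + 55 + ? → (4,3) = 525 − 435 = 90.
Using column 1: 155 + 45 + 140 + 100 + ? → (5,1) = 525 − 440 = 85.
Column 3 needs 525; the known cells sum to 365, so (2,3) = 160.
From column 5, 525 − (125 + 70 + 55 + 165) gives (1,5) = 110.
Row 1: 155 + 75 + 120 + 110 + ? = 525, so (1,4) = 65.
Row 2 needs 525; the known cells sum to 445, so (2,4) = 80.
Row 5 must total 525; the given cells sum to 430, so (5,4) = 95.

95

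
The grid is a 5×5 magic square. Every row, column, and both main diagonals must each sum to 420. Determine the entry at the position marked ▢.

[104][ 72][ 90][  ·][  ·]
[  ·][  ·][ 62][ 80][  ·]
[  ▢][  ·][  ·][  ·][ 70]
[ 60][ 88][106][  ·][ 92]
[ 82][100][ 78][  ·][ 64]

98

Row 4: 60 + 88 + 106 + 92 + ? = 420, so (4,4) = 74.
Row 5 must total 420; the given cells sum to 324, so (5,4) = 96.
Column 3 needs 420; the known cells sum to 336, so (3,3) = 84.
The remaining cell in main diagonal is (2,2) = 420 − 326 = 94.
Anti-diagonal: 80 + 84 + 88 + 82 + ? = 420, so (1,5) = 86.
From row 1, 420 − (104 + 72 + 90 + 86) gives (1,4) = 68.
Using column 2: 72 + 94 + 88 + 100 + ? → (3,2) = 420 − 354 = 66.
Column 4 must total 420; the given cells sum to 318, so (3,4) = 102.
Column 5 needs 420; the known cells sum to 312, so (2,5) = 108.
Row 2 must total 420; the given cells sum to 344, so (2,1) = 76.
Row 3 must total 420; the given cells sum to 322, so (3,1) = 98.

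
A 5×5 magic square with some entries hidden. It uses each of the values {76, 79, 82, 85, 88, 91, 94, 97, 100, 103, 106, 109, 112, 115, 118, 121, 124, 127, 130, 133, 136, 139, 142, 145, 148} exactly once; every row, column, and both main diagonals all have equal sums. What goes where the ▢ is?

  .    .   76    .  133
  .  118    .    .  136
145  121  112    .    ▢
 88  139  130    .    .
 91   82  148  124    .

79

The 25 entries sum to 2800, so each line sums to 2800/5 = 560.
From row 5, 560 − (91 + 82 + 148 + 124) gives (5,5) = 115.
Column 2: 118 + 121 + 139 + 82 + ? = 560, so (1,2) = 100.
The remaining cell in column 3 is (2,3) = 560 − 466 = 94.
From anti-diagonal, 560 − (133 + 112 + 139 + 91) gives (2,4) = 85.
Using row 2: 118 + 94 + 85 + 136 + ? → (2,1) = 560 − 433 = 127.
Using column 1: 127 + 145 + 88 + 91 + ? → (1,1) = 560 − 451 = 109.
From main diagonal, 560 − (109 + 118 + 112 + 115) gives (4,4) = 106.
Using row 1: 109 + 100 + 76 + 133 + ? → (1,4) = 560 − 418 = 142.
Row 4 needs 560; the known cells sum to 463, so (4,5) = 97.
Column 4: 142 + 85 + 106 + 124 + ? = 560, so (3,4) = 103.
Column 5 needs 560; the known cells sum to 481, so (3,5) = 79.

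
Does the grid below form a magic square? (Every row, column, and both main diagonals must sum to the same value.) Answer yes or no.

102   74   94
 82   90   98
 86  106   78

Row 1: 102 + 74 + 94 = 270.
Row 2: 82 + 90 + 98 = 270.
Row 3: 86 + 106 + 78 = 270.
Column 1: 102 + 82 + 86 = 270.
Column 2: 74 + 90 + 106 = 270.
Column 3: 94 + 98 + 78 = 270.
Main diagonal: 102 + 90 + 78 = 270.
Anti-diagonal: 94 + 90 + 86 = 270.
All lines sum to 270.

Yes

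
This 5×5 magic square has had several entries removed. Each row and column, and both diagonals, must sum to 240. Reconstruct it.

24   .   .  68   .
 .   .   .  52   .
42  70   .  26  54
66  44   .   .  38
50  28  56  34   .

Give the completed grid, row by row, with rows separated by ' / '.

24 62 40 68 46 / 58 36 64 52 30 / 42 70 48 26 54 / 66 44 32 60 38 / 50 28 56 34 72

Row 3 must total 240; the given cells sum to 192, so (3,3) = 48.
Using row 5: 50 + 28 + 56 + 34 + ? → (5,5) = 240 − 168 = 72.
Column 1 must total 240; the given cells sum to 182, so (2,1) = 58.
Column 4 must total 240; the given cells sum to 180, so (4,4) = 60.
The remaining cell in main diagonal is (2,2) = 240 − 204 = 36.
Anti-diagonal must total 240; the given cells sum to 194, so (1,5) = 46.
The remaining cell in row 4 is (4,3) = 240 − 208 = 32.
From column 2, 240 − (36 + 70 + 44 + 28) gives (1,2) = 62.
Column 5 must total 240; the given cells sum to 210, so (2,5) = 30.
Row 1 needs 240; the known cells sum to 200, so (1,3) = 40.
Row 2: 58 + 36 + 52 + 30 + ? = 240, so (2,3) = 64.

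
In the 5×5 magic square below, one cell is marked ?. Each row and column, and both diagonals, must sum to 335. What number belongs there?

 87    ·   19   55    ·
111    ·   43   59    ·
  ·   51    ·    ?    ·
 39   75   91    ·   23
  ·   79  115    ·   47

Row 4: 39 + 75 + 91 + 23 + ? = 335, so (4,4) = 107.
From column 3, 335 − (19 + 43 + 91 + 115) gives (3,3) = 67.
Main diagonal must total 335; the given cells sum to 308, so (2,2) = 27.
Row 2 must total 335; the given cells sum to 240, so (2,5) = 95.
Column 2: 27 + 51 + 75 + 79 + ? = 335, so (1,2) = 103.
Row 1 must total 335; the given cells sum to 264, so (1,5) = 71.
Column 5 must total 335; the given cells sum to 236, so (3,5) = 99.
Using anti-diagonal: 71 + 59 + 67 + 75 + ? → (5,1) = 335 − 272 = 63.
The remaining cell in row 5 is (5,4) = 335 − 304 = 31.
The remaining cell in column 1 is (3,1) = 335 − 300 = 35.
Using column 4: 55 + 59 + 107 + 31 + ? → (3,4) = 335 − 252 = 83.

83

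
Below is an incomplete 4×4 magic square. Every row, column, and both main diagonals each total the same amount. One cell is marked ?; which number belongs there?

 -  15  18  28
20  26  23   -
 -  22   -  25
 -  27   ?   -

30

Column 2 is complete and sums to 90; that is the magic constant.
From row 1, 90 − (15 + 18 + 28) gives (1,1) = 29.
The remaining cell in row 2 is (2,4) = 90 − 69 = 21.
Column 4 needs 90; the known cells sum to 74, so (4,4) = 16.
Main diagonal must total 90; the given cells sum to 71, so (3,3) = 19.
Using anti-diagonal: 28 + 23 + 22 + ? → (4,1) = 90 − 73 = 17.
Row 3: 22 + 19 + 25 + ? = 90, so (3,1) = 24.
From row 4, 90 − (17 + 27 + 16) gives (4,3) = 30.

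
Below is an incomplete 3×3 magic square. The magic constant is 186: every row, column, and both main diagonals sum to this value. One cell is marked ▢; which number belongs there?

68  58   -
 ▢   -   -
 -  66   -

Row 1 needs 186; the known cells sum to 126, so (1,3) = 60.
Column 2 must total 186; the given cells sum to 124, so (2,2) = 62.
Main diagonal: 68 + 62 + ? = 186, so (3,3) = 56.
The remaining cell in anti-diagonal is (3,1) = 186 − 122 = 64.
From column 1, 186 − (68 + 64) gives (2,1) = 54.

54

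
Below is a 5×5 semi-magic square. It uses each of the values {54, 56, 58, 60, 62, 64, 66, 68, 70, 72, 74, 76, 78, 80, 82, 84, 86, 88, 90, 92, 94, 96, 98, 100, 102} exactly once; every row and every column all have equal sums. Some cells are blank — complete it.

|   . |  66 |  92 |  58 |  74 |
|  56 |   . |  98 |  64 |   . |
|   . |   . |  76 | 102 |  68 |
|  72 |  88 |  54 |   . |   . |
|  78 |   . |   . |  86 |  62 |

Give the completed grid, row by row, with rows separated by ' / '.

The 25 entries sum to 1950, so each line sums to 1950/5 = 390.
From row 1, 390 − (66 + 92 + 58 + 74) gives (1,1) = 100.
Column 1: 100 + 56 + 72 + 78 + ? = 390, so (3,1) = 84.
The remaining cell in column 3 is (5,3) = 390 − 320 = 70.
The remaining cell in column 4 is (4,4) = 390 − 310 = 80.
Row 3 needs 390; the known cells sum to 330, so (3,2) = 60.
Using row 4: 72 + 88 + 54 + 80 + ? → (4,5) = 390 − 294 = 96.
Row 5: 78 + 70 + 86 + 62 + ? = 390, so (5,2) = 94.
Column 2 must total 390; the given cells sum to 308, so (2,2) = 82.
Using column 5: 74 + 68 + 96 + 62 + ? → (2,5) = 390 − 300 = 90.

100 66 92 58 74 / 56 82 98 64 90 / 84 60 76 102 68 / 72 88 54 80 96 / 78 94 70 86 62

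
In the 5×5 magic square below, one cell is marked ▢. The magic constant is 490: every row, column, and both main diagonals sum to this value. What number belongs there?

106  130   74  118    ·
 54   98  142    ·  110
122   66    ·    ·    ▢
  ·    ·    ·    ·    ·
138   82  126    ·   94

78

Row 1 must total 490; the given cells sum to 428, so (1,5) = 62.
The remaining cell in row 2 is (2,4) = 490 − 404 = 86.
Row 5: 138 + 82 + 126 + 94 + ? = 490, so (5,4) = 50.
From column 1, 490 − (106 + 54 + 122 + 138) gives (4,1) = 70.
The remaining cell in column 2 is (4,2) = 490 − 376 = 114.
From anti-diagonal, 490 − (62 + 86 + 114 + 138) gives (3,3) = 90.
Column 3: 74 + 142 + 90 + 126 + ? = 490, so (4,3) = 58.
Main diagonal must total 490; the given cells sum to 388, so (4,4) = 102.
From row 4, 490 − (70 + 114 + 58 + 102) gives (4,5) = 146.
Column 4 must total 490; the given cells sum to 356, so (3,4) = 134.
From column 5, 490 − (62 + 110 + 146 + 94) gives (3,5) = 78.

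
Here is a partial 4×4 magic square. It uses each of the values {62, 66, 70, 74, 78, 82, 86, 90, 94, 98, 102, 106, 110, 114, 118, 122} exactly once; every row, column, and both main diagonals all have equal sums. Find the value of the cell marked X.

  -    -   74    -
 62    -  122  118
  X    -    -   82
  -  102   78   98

106

The 16 entries sum to 1472, so each line sums to 1472/4 = 368.
Row 2 must total 368; the given cells sum to 302, so (2,2) = 66.
Row 4 needs 368; the known cells sum to 278, so (4,1) = 90.
Column 3 must total 368; the given cells sum to 274, so (3,3) = 94.
Column 4 needs 368; the known cells sum to 298, so (1,4) = 70.
From main diagonal, 368 − (66 + 94 + 98) gives (1,1) = 110.
Anti-diagonal needs 368; the known cells sum to 282, so (3,2) = 86.
From row 1, 368 − (110 + 74 + 70) gives (1,2) = 114.
From row 3, 368 − (86 + 94 + 82) gives (3,1) = 106.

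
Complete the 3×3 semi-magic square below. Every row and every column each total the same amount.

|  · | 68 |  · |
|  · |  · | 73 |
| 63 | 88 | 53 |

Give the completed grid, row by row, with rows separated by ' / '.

58 68 78 / 83 48 73 / 63 88 53

Row 3 is already complete: 63 + 88 + 53 = 204, so that is the magic constant.
Column 2 needs 204; the known cells sum to 156, so (2,2) = 48.
Column 3: 73 + 53 + ? = 204, so (1,3) = 78.
Using row 1: 68 + 78 + ? → (1,1) = 204 − 146 = 58.
Row 2: 48 + 73 + ? = 204, so (2,1) = 83.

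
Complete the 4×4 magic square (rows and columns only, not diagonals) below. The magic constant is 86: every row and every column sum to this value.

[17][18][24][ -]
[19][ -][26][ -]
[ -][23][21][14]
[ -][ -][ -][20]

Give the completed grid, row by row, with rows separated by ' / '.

17 18 24 27 / 19 16 26 25 / 28 23 21 14 / 22 29 15 20

From row 1, 86 − (17 + 18 + 24) gives (1,4) = 27.
From row 3, 86 − (23 + 21 + 14) gives (3,1) = 28.
From column 1, 86 − (17 + 19 + 28) gives (4,1) = 22.
Using column 3: 24 + 26 + 21 + ? → (4,3) = 86 − 71 = 15.
The remaining cell in column 4 is (2,4) = 86 − 61 = 25.
From row 2, 86 − (19 + 26 + 25) gives (2,2) = 16.
Row 4 needs 86; the known cells sum to 57, so (4,2) = 29.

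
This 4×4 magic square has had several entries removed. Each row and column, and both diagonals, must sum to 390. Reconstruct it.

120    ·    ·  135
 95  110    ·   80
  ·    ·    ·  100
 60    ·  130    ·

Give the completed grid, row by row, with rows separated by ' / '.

The remaining cell in row 2 is (2,3) = 390 − 285 = 105.
Using column 1: 120 + 95 + 60 + ? → (3,1) = 390 − 275 = 115.
Column 4 needs 390; the known cells sum to 315, so (4,4) = 75.
Using main diagonal: 120 + 110 + 75 + ? → (3,3) = 390 − 305 = 85.
Anti-diagonal needs 390; the known cells sum to 300, so (3,2) = 90.
Row 4 needs 390; the known cells sum to 265, so (4,2) = 125.
Column 2 must total 390; the given cells sum to 325, so (1,2) = 65.
Column 3: 105 + 85 + 130 + ? = 390, so (1,3) = 70.

120 65 70 135 / 95 110 105 80 / 115 90 85 100 / 60 125 130 75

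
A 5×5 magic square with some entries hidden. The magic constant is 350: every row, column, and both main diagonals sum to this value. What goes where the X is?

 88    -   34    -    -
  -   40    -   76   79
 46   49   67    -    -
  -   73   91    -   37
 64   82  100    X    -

From column 2, 350 − (40 + 49 + 73 + 82) gives (1,2) = 106.
From column 3, 350 − (34 + 67 + 91 + 100) gives (2,3) = 58.
Using anti-diagonal: 76 + 67 + 73 + 64 + ? → (1,5) = 350 − 280 = 70.
Using row 1: 88 + 106 + 34 + 70 + ? → (1,4) = 350 − 298 = 52.
From row 2, 350 − (40 + 58 + 76 + 79) gives (2,1) = 97.
Using column 1: 88 + 97 + 46 + 64 + ? → (4,1) = 350 − 295 = 55.
The remaining cell in row 4 is (4,4) = 350 − 256 = 94.
The remaining cell in main diagonal is (5,5) = 350 − 289 = 61.
From row 5, 350 − (64 + 82 + 100 + 61) gives (5,4) = 43.

43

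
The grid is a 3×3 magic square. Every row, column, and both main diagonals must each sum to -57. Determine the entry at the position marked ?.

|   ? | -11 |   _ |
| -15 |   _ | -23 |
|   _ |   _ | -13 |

-25

Using row 2: -15 + (-23) + ? → (2,2) = -57 − (-38) = -19.
Column 2 needs -57; the known cells sum to -30, so (3,2) = -27.
Column 3 must total -57; the given cells sum to -36, so (1,3) = -21.
Main diagonal: -19 + (-13) + ? = -57, so (1,1) = -25.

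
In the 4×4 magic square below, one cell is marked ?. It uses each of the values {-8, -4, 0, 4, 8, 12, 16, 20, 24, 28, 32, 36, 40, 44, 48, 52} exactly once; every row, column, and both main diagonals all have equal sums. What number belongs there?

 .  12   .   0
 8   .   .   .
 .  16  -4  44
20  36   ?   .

-8

The 16 entries sum to 352, so each line sums to 352/4 = 88.
Using row 3: 16 + (-4) + 44 + ? → (3,1) = 88 − 56 = 32.
From column 1, 88 − (8 + 32 + 20) gives (1,1) = 28.
Using column 2: 12 + 16 + 36 + ? → (2,2) = 88 − 64 = 24.
Main diagonal: 28 + 24 + (-4) + ? = 88, so (4,4) = 40.
From anti-diagonal, 88 − (0 + 16 + 20) gives (2,3) = 52.
Using row 1: 28 + 12 + 0 + ? → (1,3) = 88 − 40 = 48.
Row 2 needs 88; the known cells sum to 84, so (2,4) = 4.
Row 4 must total 88; the given cells sum to 96, so (4,3) = -8.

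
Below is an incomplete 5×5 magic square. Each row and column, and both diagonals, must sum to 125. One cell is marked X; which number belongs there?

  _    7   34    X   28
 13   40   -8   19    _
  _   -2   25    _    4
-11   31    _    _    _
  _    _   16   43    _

1

Row 2: 13 + 40 + (-8) + 19 + ? = 125, so (2,5) = 61.
Column 2 needs 125; the known cells sum to 76, so (5,2) = 49.
Column 3: 34 + (-8) + 25 + 16 + ? = 125, so (4,3) = 58.
The remaining cell in anti-diagonal is (5,1) = 125 − 103 = 22.
Row 5: 22 + 49 + 16 + 43 + ? = 125, so (5,5) = -5.
Column 5 must total 125; the given cells sum to 88, so (4,5) = 37.
Row 4: -11 + 31 + 58 + 37 + ? = 125, so (4,4) = 10.
Main diagonal: 40 + 25 + 10 + (-5) + ? = 125, so (1,1) = 55.
The remaining cell in row 1 is (1,4) = 125 − 124 = 1.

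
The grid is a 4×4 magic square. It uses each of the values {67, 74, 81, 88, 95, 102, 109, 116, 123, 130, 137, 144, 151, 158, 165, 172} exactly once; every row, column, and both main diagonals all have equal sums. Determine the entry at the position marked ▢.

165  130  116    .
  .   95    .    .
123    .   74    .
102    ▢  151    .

The 16 entries sum to 1912, so each line sums to 1912/4 = 478.
Row 1 must total 478; the given cells sum to 411, so (1,4) = 67.
Column 1 must total 478; the given cells sum to 390, so (2,1) = 88.
The remaining cell in column 3 is (2,3) = 478 − 341 = 137.
Main diagonal needs 478; the known cells sum to 334, so (4,4) = 144.
From anti-diagonal, 478 − (67 + 137 + 102) gives (3,2) = 172.
Row 2: 88 + 95 + 137 + ? = 478, so (2,4) = 158.
Row 3 needs 478; the known cells sum to 369, so (3,4) = 109.
Using row 4: 102 + 151 + 144 + ? → (4,2) = 478 − 397 = 81.

81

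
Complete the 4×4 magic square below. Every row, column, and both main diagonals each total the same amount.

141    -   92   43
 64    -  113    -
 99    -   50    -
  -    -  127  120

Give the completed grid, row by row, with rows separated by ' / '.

141 106 92 43 / 64 71 113 134 / 99 148 50 85 / 78 57 127 120

Column 3 is already complete: 92 + 113 + 50 + 127 = 382, so that is the magic constant.
Row 1: 141 + 92 + 43 + ? = 382, so (1,2) = 106.
Column 1 must total 382; the given cells sum to 304, so (4,1) = 78.
Main diagonal needs 382; the known cells sum to 311, so (2,2) = 71.
Using anti-diagonal: 43 + 113 + 78 + ? → (3,2) = 382 − 234 = 148.
Row 2 needs 382; the known cells sum to 248, so (2,4) = 134.
Using row 3: 99 + 148 + 50 + ? → (3,4) = 382 − 297 = 85.
From row 4, 382 − (78 + 127 + 120) gives (4,2) = 57.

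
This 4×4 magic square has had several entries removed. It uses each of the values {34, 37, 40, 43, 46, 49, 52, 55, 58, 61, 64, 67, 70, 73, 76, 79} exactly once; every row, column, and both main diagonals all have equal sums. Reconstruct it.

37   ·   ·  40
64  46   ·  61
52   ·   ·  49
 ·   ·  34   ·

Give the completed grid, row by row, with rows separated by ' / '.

37 79 70 40 / 64 46 55 61 / 52 58 67 49 / 73 43 34 76

The 16 entries sum to 904, so each line sums to 904/4 = 226.
Row 2 needs 226; the known cells sum to 171, so (2,3) = 55.
From column 1, 226 − (37 + 64 + 52) gives (4,1) = 73.
The remaining cell in column 4 is (4,4) = 226 − 150 = 76.
Main diagonal: 37 + 46 + 76 + ? = 226, so (3,3) = 67.
The remaining cell in anti-diagonal is (3,2) = 226 − 168 = 58.
Using row 4: 73 + 34 + 76 + ? → (4,2) = 226 − 183 = 43.
Column 2 must total 226; the given cells sum to 147, so (1,2) = 79.
The remaining cell in column 3 is (1,3) = 226 − 156 = 70.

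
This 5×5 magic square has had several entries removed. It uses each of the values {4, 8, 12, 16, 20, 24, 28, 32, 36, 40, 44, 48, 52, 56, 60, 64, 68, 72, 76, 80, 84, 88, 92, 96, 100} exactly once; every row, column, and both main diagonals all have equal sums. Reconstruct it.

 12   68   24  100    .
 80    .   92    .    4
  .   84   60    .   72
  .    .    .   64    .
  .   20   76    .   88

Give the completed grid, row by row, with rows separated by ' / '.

12 68 24 100 56 / 80 36 92 48 4 / 28 84 60 16 72 / 96 52 8 64 40 / 44 20 76 32 88

The 25 entries sum to 1300, so each line sums to 1300/5 = 260.
Row 1 needs 260; the known cells sum to 204, so (1,5) = 56.
Using column 3: 24 + 92 + 60 + 76 + ? → (4,3) = 260 − 252 = 8.
Column 5: 56 + 4 + 72 + 88 + ? = 260, so (4,5) = 40.
From main diagonal, 260 − (12 + 60 + 64 + 88) gives (2,2) = 36.
Row 2: 80 + 36 + 92 + 4 + ? = 260, so (2,4) = 48.
Column 2: 68 + 36 + 84 + 20 + ? = 260, so (4,2) = 52.
The remaining cell in anti-diagonal is (5,1) = 260 − 216 = 44.
Row 4 must total 260; the given cells sum to 164, so (4,1) = 96.
Row 5 must total 260; the given cells sum to 228, so (5,4) = 32.
From column 1, 260 − (12 + 80 + 96 + 44) gives (3,1) = 28.
From column 4, 260 − (100 + 48 + 64 + 32) gives (3,4) = 16.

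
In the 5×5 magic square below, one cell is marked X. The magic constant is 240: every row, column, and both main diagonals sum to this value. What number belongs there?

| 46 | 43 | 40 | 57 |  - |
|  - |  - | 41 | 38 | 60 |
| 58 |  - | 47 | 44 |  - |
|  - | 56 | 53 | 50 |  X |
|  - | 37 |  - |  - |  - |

Row 1 must total 240; the given cells sum to 186, so (1,5) = 54.
Column 3: 40 + 41 + 47 + 53 + ? = 240, so (5,3) = 59.
Using column 4: 57 + 38 + 44 + 50 + ? → (5,4) = 240 − 189 = 51.
The remaining cell in anti-diagonal is (5,1) = 240 − 195 = 45.
Row 5: 45 + 37 + 59 + 51 + ? = 240, so (5,5) = 48.
From main diagonal, 240 − (46 + 47 + 50 + 48) gives (2,2) = 49.
From row 2, 240 − (49 + 41 + 38 + 60) gives (2,1) = 52.
From column 1, 240 − (46 + 52 + 58 + 45) gives (4,1) = 39.
Column 2: 43 + 49 + 56 + 37 + ? = 240, so (3,2) = 55.
Row 3 needs 240; the known cells sum to 204, so (3,5) = 36.
Row 4 must total 240; the given cells sum to 198, so (4,5) = 42.

42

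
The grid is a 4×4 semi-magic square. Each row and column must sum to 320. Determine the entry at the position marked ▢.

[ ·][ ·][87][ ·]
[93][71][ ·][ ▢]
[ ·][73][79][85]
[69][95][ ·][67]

The remaining cell in row 3 is (3,1) = 320 − 237 = 83.
The remaining cell in row 4 is (4,3) = 320 − 231 = 89.
Column 1 must total 320; the given cells sum to 245, so (1,1) = 75.
Column 2: 71 + 73 + 95 + ? = 320, so (1,2) = 81.
Column 3 needs 320; the known cells sum to 255, so (2,3) = 65.
Row 1 must total 320; the given cells sum to 243, so (1,4) = 77.
The remaining cell in row 2 is (2,4) = 320 − 229 = 91.

91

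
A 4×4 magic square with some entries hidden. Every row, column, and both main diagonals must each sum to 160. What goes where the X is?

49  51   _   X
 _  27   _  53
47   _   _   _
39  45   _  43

From row 4, 160 − (39 + 45 + 43) gives (4,3) = 33.
From column 1, 160 − (49 + 47 + 39) gives (2,1) = 25.
Using column 2: 51 + 27 + 45 + ? → (3,2) = 160 − 123 = 37.
Main diagonal needs 160; the known cells sum to 119, so (3,3) = 41.
Using row 2: 25 + 27 + 53 + ? → (2,3) = 160 − 105 = 55.
Using row 3: 47 + 37 + 41 + ? → (3,4) = 160 − 125 = 35.
The remaining cell in column 3 is (1,3) = 160 − 129 = 31.
Column 4 must total 160; the given cells sum to 131, so (1,4) = 29.

29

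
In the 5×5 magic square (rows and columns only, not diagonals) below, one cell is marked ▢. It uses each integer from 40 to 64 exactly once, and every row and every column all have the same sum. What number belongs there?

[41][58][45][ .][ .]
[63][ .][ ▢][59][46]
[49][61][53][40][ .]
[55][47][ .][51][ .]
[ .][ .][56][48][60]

The entries are 40 through 64, which sum to 1300, so each line sums to 1300/5 = 260.
The remaining cell in row 3 is (3,5) = 260 − 203 = 57.
Column 1 must total 260; the given cells sum to 208, so (5,1) = 52.
The remaining cell in column 4 is (1,4) = 260 − 198 = 62.
Row 1: 41 + 58 + 45 + 62 + ? = 260, so (1,5) = 54.
Row 5: 52 + 56 + 48 + 60 + ? = 260, so (5,2) = 44.
Column 2 needs 260; the known cells sum to 210, so (2,2) = 50.
The remaining cell in column 5 is (4,5) = 260 − 217 = 43.
Using row 2: 63 + 50 + 59 + 46 + ? → (2,3) = 260 − 218 = 42.

42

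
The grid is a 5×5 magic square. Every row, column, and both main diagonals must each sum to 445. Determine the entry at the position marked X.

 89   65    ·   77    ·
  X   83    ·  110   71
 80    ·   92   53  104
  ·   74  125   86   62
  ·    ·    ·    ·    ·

Using row 3: 80 + 92 + 53 + 104 + ? → (3,2) = 445 − 329 = 116.
From row 4, 445 − (74 + 125 + 86 + 62) gives (4,1) = 98.
Using column 2: 65 + 83 + 116 + 74 + ? → (5,2) = 445 − 338 = 107.
Column 4 must total 445; the given cells sum to 326, so (5,4) = 119.
The remaining cell in main diagonal is (5,5) = 445 − 350 = 95.
Column 5 needs 445; the known cells sum to 332, so (1,5) = 113.
From anti-diagonal, 445 − (113 + 110 + 92 + 74) gives (5,1) = 56.
The remaining cell in row 1 is (1,3) = 445 − 344 = 101.
Using row 5: 56 + 107 + 119 + 95 + ? → (5,3) = 445 − 377 = 68.
Using column 1: 89 + 80 + 98 + 56 + ? → (2,1) = 445 − 323 = 122.

122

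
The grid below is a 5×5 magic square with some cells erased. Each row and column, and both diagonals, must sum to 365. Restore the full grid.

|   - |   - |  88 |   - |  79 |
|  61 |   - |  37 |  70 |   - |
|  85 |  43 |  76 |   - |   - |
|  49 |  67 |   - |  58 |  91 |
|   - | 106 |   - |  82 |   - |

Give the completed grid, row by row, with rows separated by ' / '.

97 55 88 46 79 / 61 94 37 70 103 / 85 43 76 109 52 / 49 67 100 58 91 / 73 106 64 82 40

Row 4 must total 365; the given cells sum to 265, so (4,3) = 100.
From column 3, 365 − (88 + 37 + 76 + 100) gives (5,3) = 64.
Anti-diagonal must total 365; the given cells sum to 292, so (5,1) = 73.
Using row 5: 73 + 106 + 64 + 82 + ? → (5,5) = 365 − 325 = 40.
From column 1, 365 − (61 + 85 + 49 + 73) gives (1,1) = 97.
The remaining cell in main diagonal is (2,2) = 365 − 271 = 94.
From row 2, 365 − (61 + 94 + 37 + 70) gives (2,5) = 103.
Column 2 must total 365; the given cells sum to 310, so (1,2) = 55.
Using column 5: 79 + 103 + 91 + 40 + ? → (3,5) = 365 − 313 = 52.
Using row 1: 97 + 55 + 88 + 79 + ? → (1,4) = 365 − 319 = 46.
Row 3: 85 + 43 + 76 + 52 + ? = 365, so (3,4) = 109.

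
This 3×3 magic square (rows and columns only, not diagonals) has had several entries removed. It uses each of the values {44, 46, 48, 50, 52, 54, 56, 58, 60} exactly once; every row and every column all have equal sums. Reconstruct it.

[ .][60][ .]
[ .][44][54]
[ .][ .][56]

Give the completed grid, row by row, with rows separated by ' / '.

50 60 46 / 58 44 54 / 48 52 56

The 9 entries sum to 468, so each line sums to 468/3 = 156.
From row 2, 156 − (44 + 54) gives (2,1) = 58.
The remaining cell in column 2 is (3,2) = 156 − 104 = 52.
From column 3, 156 − (54 + 56) gives (1,3) = 46.
Row 1 needs 156; the known cells sum to 106, so (1,1) = 50.
The remaining cell in row 3 is (3,1) = 156 − 108 = 48.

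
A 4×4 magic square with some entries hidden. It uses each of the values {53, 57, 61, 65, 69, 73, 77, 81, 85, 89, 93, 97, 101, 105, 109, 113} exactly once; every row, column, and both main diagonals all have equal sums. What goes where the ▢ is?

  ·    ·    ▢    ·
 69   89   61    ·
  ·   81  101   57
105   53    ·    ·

73

The 16 entries sum to 1328, so each line sums to 1328/4 = 332.
Using row 2: 69 + 89 + 61 + ? → (2,4) = 332 − 219 = 113.
Row 3: 81 + 101 + 57 + ? = 332, so (3,1) = 93.
Column 1 must total 332; the given cells sum to 267, so (1,1) = 65.
Using column 2: 89 + 81 + 53 + ? → (1,2) = 332 − 223 = 109.
Using main diagonal: 65 + 89 + 101 + ? → (4,4) = 332 − 255 = 77.
Anti-diagonal must total 332; the given cells sum to 247, so (1,4) = 85.
From row 1, 332 − (65 + 109 + 85) gives (1,3) = 73.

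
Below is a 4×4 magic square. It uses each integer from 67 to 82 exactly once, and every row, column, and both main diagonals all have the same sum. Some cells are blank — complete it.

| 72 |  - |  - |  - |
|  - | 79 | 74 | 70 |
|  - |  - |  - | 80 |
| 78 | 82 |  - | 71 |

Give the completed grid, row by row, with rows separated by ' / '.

72 68 81 77 / 75 79 74 70 / 73 69 76 80 / 78 82 67 71

The entries are 67 through 82, which sum to 1192, so each line sums to 1192/4 = 298.
Row 2 must total 298; the given cells sum to 223, so (2,1) = 75.
Row 4: 78 + 82 + 71 + ? = 298, so (4,3) = 67.
The remaining cell in column 1 is (3,1) = 298 − 225 = 73.
The remaining cell in column 4 is (1,4) = 298 − 221 = 77.
From main diagonal, 298 − (72 + 79 + 71) gives (3,3) = 76.
Anti-diagonal needs 298; the known cells sum to 229, so (3,2) = 69.
Column 2 needs 298; the known cells sum to 230, so (1,2) = 68.
From column 3, 298 − (74 + 76 + 67) gives (1,3) = 81.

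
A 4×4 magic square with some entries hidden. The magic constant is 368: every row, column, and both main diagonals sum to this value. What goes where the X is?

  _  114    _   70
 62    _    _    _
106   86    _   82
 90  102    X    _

78

From row 3, 368 − (106 + 86 + 82) gives (3,3) = 94.
Column 1: 62 + 106 + 90 + ? = 368, so (1,1) = 110.
From column 2, 368 − (114 + 86 + 102) gives (2,2) = 66.
Main diagonal needs 368; the known cells sum to 270, so (4,4) = 98.
Anti-diagonal needs 368; the known cells sum to 246, so (2,3) = 122.
Row 1 must total 368; the given cells sum to 294, so (1,3) = 74.
Row 2 needs 368; the known cells sum to 250, so (2,4) = 118.
From row 4, 368 − (90 + 102 + 98) gives (4,3) = 78.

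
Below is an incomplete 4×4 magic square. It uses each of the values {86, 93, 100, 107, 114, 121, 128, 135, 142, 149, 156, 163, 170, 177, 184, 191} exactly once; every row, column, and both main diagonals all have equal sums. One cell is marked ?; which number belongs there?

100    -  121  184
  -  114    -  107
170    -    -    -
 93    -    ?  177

128

The 16 entries sum to 2216, so each line sums to 2216/4 = 554.
Using row 1: 100 + 121 + 184 + ? → (1,2) = 554 − 405 = 149.
Column 1 needs 554; the known cells sum to 363, so (2,1) = 191.
The remaining cell in column 4 is (3,4) = 554 − 468 = 86.
Main diagonal must total 554; the given cells sum to 391, so (3,3) = 163.
Row 2 must total 554; the given cells sum to 412, so (2,3) = 142.
The remaining cell in row 3 is (3,2) = 554 − 419 = 135.
Using column 2: 149 + 114 + 135 + ? → (4,2) = 554 − 398 = 156.
Column 3: 121 + 142 + 163 + ? = 554, so (4,3) = 128.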